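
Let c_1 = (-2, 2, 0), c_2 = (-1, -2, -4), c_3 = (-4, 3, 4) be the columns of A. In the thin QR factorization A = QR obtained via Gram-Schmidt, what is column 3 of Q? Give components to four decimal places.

c_1 = (-2, 2, 0); ‖c_1‖ = 2.8284, so e_1 = (-0.7071, 0.7071, 0.0000).
e_1·c_2 = (-0.7071)·(-1) + 0.7071·(-2) + 0.0000·(-4) = -0.7071.
u_2 = c_2 + 0.7071·e_1 = (-1.5000, -1.5000, -4.0000).
‖u_2‖ = 4.5277, so e_2 = (-0.3313, -0.3313, -0.8835).
e_1·c_3 = (-0.7071)·(-4) + 0.7071·3 + 0.0000·4 = 4.9497; e_2·c_3 = (-0.3313)·(-4) + (-0.3313)·3 + (-0.8835)·4 = -3.2025.
u_3 = c_3 − 4.9497·e_1 + 3.2025·e_2 = (-1.5610, -1.5610, 1.1707).
‖u_3‖ = 2.4988, so e_3 = (-0.6247, -0.6247, 0.4685).

e_3 = (-0.6247, -0.6247, 0.4685)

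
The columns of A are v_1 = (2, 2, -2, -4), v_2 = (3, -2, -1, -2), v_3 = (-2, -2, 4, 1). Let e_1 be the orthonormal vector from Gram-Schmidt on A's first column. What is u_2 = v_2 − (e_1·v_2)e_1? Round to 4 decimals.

u_2 = (2.1429, -2.8571, -0.1429, -0.2857)

v_1 = (2, 2, -2, -4); ‖v_1‖ = 5.2915, so e_1 = (0.3780, 0.3780, -0.3780, -0.7559).
e_1·v_2 = 0.3780·3 + 0.3780·(-2) + (-0.3780)·(-1) + (-0.7559)·(-2) = 2.2678.
u_2 = v_2 − 2.2678·e_1 = (2.1429, -2.8571, -0.1429, -0.2857).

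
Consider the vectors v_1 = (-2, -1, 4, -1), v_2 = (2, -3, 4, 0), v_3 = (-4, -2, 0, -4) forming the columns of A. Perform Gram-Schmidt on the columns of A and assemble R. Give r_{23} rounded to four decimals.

r_{23} = -2.6647

v_1 = (-2, -1, 4, -1); ‖v_1‖ = 4.6904, so q_1 = (-0.4264, -0.2132, 0.8528, -0.2132).
q_1·v_2 = (-0.4264)·2 + (-0.2132)·(-3) + 0.8528·4 + (-0.2132)·0 = 3.1980.
u_2 = v_2 − 3.1980·q_1 = (3.3636, -2.3182, 1.2727, 0.6818).
‖u_2‖ = 4.3328, so q_2 = (0.7763, -0.5350, 0.2937, 0.1574).
r_{23} = q_2·v_3 = -2.6647.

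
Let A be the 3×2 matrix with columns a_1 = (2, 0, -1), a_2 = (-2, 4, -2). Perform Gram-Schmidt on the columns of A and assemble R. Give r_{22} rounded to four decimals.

r_{22} = 4.8166

a_1 = (2, 0, -1); ‖a_1‖ = 2.2361, so e_1 = (0.8944, 0.0000, -0.4472).
e_1·a_2 = 0.8944·(-2) + 0.0000·4 + (-0.4472)·(-2) = -0.8944.
u_2 = a_2 + 0.8944·e_1 = (-1.2000, 4.0000, -2.4000).
r_{22} = ‖u_2‖ = 4.8166.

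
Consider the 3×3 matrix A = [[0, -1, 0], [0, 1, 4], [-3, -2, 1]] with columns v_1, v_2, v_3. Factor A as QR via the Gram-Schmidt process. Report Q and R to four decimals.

v_1 = (0, 0, -3); ‖v_1‖ = 3.0000, so e_1 = (0.0000, 0.0000, -1.0000).
e_1·v_2 = 0.0000·(-1) + 0.0000·1 + (-1.0000)·(-2) = 2.0000.
u_2 = v_2 − 2.0000·e_1 = (-1.0000, 1.0000, 0.0000).
‖u_2‖ = 1.4142, so e_2 = (-0.7071, 0.7071, 0.0000).
e_1·v_3 = 0.0000·0 + 0.0000·4 + (-1.0000)·1 = -1.0000; e_2·v_3 = (-0.7071)·0 + 0.7071·4 + 0.0000·1 = 2.8284.
u_3 = v_3 + 1.0000·e_1 − 2.8284·e_2 = (2.0000, 2.0000, 0.0000).
‖u_3‖ = 2.8284, so e_3 = (0.7071, 0.7071, 0.0000).

Q = [[0.0000, -0.7071, 0.7071], [0.0000, 0.7071, 0.7071], [-1.0000, 0.0000, 0.0000]], R = [[3.0000, 2.0000, -1.0000], [0.0000, 1.4142, 2.8284], [0.0000, 0.0000, 2.8284]]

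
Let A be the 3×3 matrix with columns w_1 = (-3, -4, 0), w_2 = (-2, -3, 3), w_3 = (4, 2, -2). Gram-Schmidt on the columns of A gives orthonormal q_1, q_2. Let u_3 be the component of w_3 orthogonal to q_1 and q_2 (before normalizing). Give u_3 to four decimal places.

w_1 = (-3, -4, 0); ‖w_1‖ = 5.0000, so q_1 = (-0.6000, -0.8000, 0.0000).
q_1·w_2 = (-0.6000)·(-2) + (-0.8000)·(-3) + 0.0000·3 = 3.6000.
u_2 = w_2 − 3.6000·q_1 = (0.1600, -0.1200, 3.0000).
‖u_2‖ = 3.0067, so q_2 = (0.0532, -0.0399, 0.9978).
q_1·w_3 = (-0.6000)·4 + (-0.8000)·2 + 0.0000·(-2) = -4.0000; q_2·w_3 = 0.0532·4 + (-0.0399)·2 + 0.9978·(-2) = -1.8625.
u_3 = w_3 + 4.0000·q_1 + 1.8625·q_2 = (1.6991, -1.2743, -0.1416).

u_3 = (1.6991, -1.2743, -0.1416)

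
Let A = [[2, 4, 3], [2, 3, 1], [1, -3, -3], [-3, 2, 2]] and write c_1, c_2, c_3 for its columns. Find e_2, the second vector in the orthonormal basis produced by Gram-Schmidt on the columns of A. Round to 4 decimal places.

e_2 = (0.5693, 0.4040, -0.5417, 0.4683)

e_1 = c_1/‖c_1‖ = (2, 2, 1, -3)/4.2426 = (0.4714, 0.4714, 0.2357, -0.7071).
r_{12} = e_1·c_2 = 1.1785.
u_2 = c_2 − 1.1785·e_1 = (3.4444, 2.4444, -3.2778, 2.8333).
‖u_2‖ = 6.0507, so e_2 = (0.5693, 0.4040, -0.5417, 0.4683).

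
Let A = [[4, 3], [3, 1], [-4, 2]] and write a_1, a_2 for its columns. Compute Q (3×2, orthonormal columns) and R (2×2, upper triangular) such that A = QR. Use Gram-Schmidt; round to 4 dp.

Q = [[0.6247, 0.6475], [0.4685, 0.1363], [-0.6247, 0.7498]], R = [[6.4031, 1.0932], [0.0000, 3.5784]]

a_1 = (4, 3, -4); ‖a_1‖ = 6.4031, so e_1 = (0.6247, 0.4685, -0.6247).
e_1·a_2 = 0.6247·3 + 0.4685·1 + (-0.6247)·2 = 1.0932.
u_2 = a_2 − 1.0932·e_1 = (2.3171, 0.4878, 2.6829).
‖u_2‖ = 3.5784, so e_2 = (0.6475, 0.1363, 0.7498).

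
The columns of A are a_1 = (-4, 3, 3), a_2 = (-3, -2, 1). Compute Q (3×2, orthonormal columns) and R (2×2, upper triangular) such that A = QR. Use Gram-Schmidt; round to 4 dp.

Q = [[-0.6860, -0.5695], [0.5145, -0.8198], [0.5145, 0.0604]], R = [[5.8310, 1.5435], [0.0000, 3.4085]]

e_1 = a_1/‖a_1‖ = (-4, 3, 3)/5.8310 = (-0.6860, 0.5145, 0.5145).
r_{12} = e_1·a_2 = 1.5435.
u_2 = a_2 − 1.5435·e_1 = (-1.9412, -2.7941, 0.2059).
‖u_2‖ = 3.4085, so e_2 = (-0.5695, -0.8198, 0.0604).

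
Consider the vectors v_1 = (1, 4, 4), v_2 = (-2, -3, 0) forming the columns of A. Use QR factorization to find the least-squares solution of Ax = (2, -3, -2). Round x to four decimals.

q_1 = v_1/‖v_1‖ = (1, 4, 4)/5.7446 = (0.1741, 0.6963, 0.6963).
r_{12} = q_1·v_2 = -2.4371.
u_2 = v_2 + 2.4371·q_1 = (-1.5758, -1.3030, 1.6970).
‖u_2‖ = 2.6572, so q_2 = (-0.5930, -0.4904, 0.6386).
Qᵀb = (-3.1334, -0.9922).
Back-substitute: x_2 = -0.9922/2.6572 = -0.3734.
x_1 = (-3.1334 + 2.4371·(-0.3734))/5.7446 = -0.7039.

x = (-0.7039, -0.3734)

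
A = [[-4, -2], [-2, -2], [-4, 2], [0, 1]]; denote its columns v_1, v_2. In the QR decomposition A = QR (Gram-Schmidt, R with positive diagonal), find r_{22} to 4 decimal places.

v_1 = (-4, -2, -4, 0); ‖v_1‖ = 6.0000, so q_1 = (-0.6667, -0.3333, -0.6667, 0.0000).
q_1·v_2 = (-0.6667)·(-2) + (-0.3333)·(-2) + (-0.6667)·2 + 0.0000·1 = 0.6667.
u_2 = v_2 − 0.6667·q_1 = (-1.5556, -1.7778, 2.4444, 1.0000).
r_{22} = ‖u_2‖ = 3.5434.

r_{22} = 3.5434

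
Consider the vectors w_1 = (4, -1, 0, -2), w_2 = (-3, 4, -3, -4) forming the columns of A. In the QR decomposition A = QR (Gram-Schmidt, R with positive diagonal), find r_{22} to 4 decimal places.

e_1 = w_1/‖w_1‖ = (4, -1, 0, -2)/4.5826 = (0.8729, -0.2182, 0.0000, -0.4364).
r_{12} = e_1·w_2 = -1.7457.
u_2 = w_2 + 1.7457·e_1 = (-1.4762, 3.6190, -3.0000, -4.7619).
r_{22} = ‖u_2‖ = 6.8522.

r_{22} = 6.8522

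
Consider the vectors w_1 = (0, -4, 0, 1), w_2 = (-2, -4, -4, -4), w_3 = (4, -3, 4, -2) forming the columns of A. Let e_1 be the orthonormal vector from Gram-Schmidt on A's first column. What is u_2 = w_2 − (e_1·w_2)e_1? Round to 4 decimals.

e_1 = w_1/‖w_1‖ = (0, -4, 0, 1)/4.1231 = (0.0000, -0.9701, 0.0000, 0.2425).
r_{12} = e_1·w_2 = 2.9104.
u_2 = w_2 − 2.9104·e_1 = (-2.0000, -1.1765, -4.0000, -4.7059).

u_2 = (-2.0000, -1.1765, -4.0000, -4.7059)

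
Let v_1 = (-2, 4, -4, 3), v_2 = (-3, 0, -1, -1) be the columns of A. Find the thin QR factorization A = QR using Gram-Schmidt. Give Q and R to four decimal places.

Q = [[-0.2981, -0.8541], [0.5963, -0.1976], [-0.5963, -0.1200], [0.4472, -0.4659]], R = [[6.7082, 1.0435], [0.0000, 3.1482]]

v_1 = (-2, 4, -4, 3); ‖v_1‖ = 6.7082, so q_1 = (-0.2981, 0.5963, -0.5963, 0.4472).
q_1·v_2 = (-0.2981)·(-3) + 0.5963·0 + (-0.5963)·(-1) + 0.4472·(-1) = 1.0435.
u_2 = v_2 − 1.0435·q_1 = (-2.6889, -0.6222, -0.3778, -1.4667).
‖u_2‖ = 3.1482, so q_2 = (-0.8541, -0.1976, -0.1200, -0.4659).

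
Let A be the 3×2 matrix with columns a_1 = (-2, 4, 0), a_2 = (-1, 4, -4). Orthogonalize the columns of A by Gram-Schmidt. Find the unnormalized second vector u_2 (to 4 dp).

q_1 = a_1/‖a_1‖ = (-2, 4, 0)/4.4721 = (-0.4472, 0.8944, 0.0000).
r_{12} = q_1·a_2 = 4.0249.
u_2 = a_2 − 4.0249·q_1 = (0.8000, 0.4000, -4.0000).

u_2 = (0.8000, 0.4000, -4.0000)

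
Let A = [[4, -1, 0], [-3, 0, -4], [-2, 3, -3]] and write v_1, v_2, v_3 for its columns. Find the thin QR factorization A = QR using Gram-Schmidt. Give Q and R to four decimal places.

Q = [[0.7428, 0.1482, -0.6529], [-0.5571, -0.4042, -0.7255], [-0.3714, 0.9026, -0.2176]], R = [[5.3852, -1.8570, 3.3425], [0.0000, 2.5596, -1.0912], [0.0000, 0.0000, 3.5548]]

v_1 = (4, -3, -2); ‖v_1‖ = 5.3852, so q_1 = (0.7428, -0.5571, -0.3714).
q_1·v_2 = 0.7428·(-1) + (-0.5571)·0 + (-0.3714)·3 = -1.8570.
u_2 = v_2 + 1.8570·q_1 = (0.3793, -1.0345, 2.3103).
‖u_2‖ = 2.5596, so q_2 = (0.1482, -0.4042, 0.9026).
q_1·v_3 = 0.7428·0 + (-0.5571)·(-4) + (-0.3714)·(-3) = 3.3425; q_2·v_3 = 0.1482·0 + (-0.4042)·(-4) + 0.9026·(-3) = -1.0912.
u_3 = v_3 − 3.3425·q_1 + 1.0912·q_2 = (-2.3211, -2.5789, -0.7737).
‖u_3‖ = 3.5548, so q_3 = (-0.6529, -0.7255, -0.2176).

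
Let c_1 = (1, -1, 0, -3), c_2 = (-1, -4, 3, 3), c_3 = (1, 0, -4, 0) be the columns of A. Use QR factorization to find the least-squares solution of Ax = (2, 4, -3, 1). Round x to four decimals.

x = (-0.8734, -0.7130, 0.3297)

c_1 = (1, -1, 0, -3); ‖c_1‖ = 3.3166, so q_1 = (0.3015, -0.3015, 0.0000, -0.9045).
q_1·c_2 = 0.3015·(-1) + (-0.3015)·(-4) + 0.0000·3 + (-0.9045)·3 = -1.8091.
u_2 = c_2 + 1.8091·q_1 = (-0.4545, -4.5455, 3.0000, 1.3636).
‖u_2‖ = 5.6327, so q_2 = (-0.0807, -0.8070, 0.5326, 0.2421).
q_1·c_3 = 0.3015·1 + (-0.3015)·0 + 0.0000·(-4) + (-0.9045)·0 = 0.3015; q_2·c_3 = (-0.0807)·1 + (-0.8070)·0 + 0.5326·(-4) + 0.2421·0 = -2.2111.
u_3 = c_3 − 0.3015·q_1 + 2.2111·q_2 = (0.7307, -1.6934, -2.8223, 0.8080).
‖u_3‖ = 3.4670, so q_3 = (0.2107, -0.4884, -0.8141, 0.2331).
Qᵀb = (-1.5076, -4.7450, 1.1430).
Back-substitute: x_3 = 1.1430/3.4670 = 0.3297.
x_2 = (-4.7450 + 2.2111·0.3297)/5.6327 = -0.7130.
x_1 = (-1.5076 + 1.8091·(-0.7130) − 0.3015·0.3297)/3.3166 = -0.8734.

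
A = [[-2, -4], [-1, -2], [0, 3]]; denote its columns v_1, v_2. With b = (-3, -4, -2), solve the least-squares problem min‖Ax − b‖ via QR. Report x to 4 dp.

x = (3.3333, -0.6667)

v_1 = (-2, -1, 0); ‖v_1‖ = 2.2361, so q_1 = (-0.8944, -0.4472, 0.0000).
q_1·v_2 = (-0.8944)·(-4) + (-0.4472)·(-2) + 0.0000·3 = 4.4721.
u_2 = v_2 − 4.4721·q_1 = (0.0000, 0.0000, 3.0000).
‖u_2‖ = 3.0000, so q_2 = (0.0000, 0.0000, 1.0000).
Qᵀb = (4.4721, -2.0000).
Back-substitute: x_2 = -2.0000/3.0000 = -0.6667.
x_1 = (4.4721 − 4.4721·(-0.6667))/2.2361 = 3.3333.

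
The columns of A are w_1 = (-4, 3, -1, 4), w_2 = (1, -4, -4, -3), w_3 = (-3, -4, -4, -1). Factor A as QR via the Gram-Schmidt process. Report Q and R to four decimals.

Q = [[-0.6172, -0.2417, -0.6418], [0.4629, -0.4298, -0.5873], [-0.1543, -0.8595, 0.4866], [0.6172, -0.1343, -0.0797]], R = [[6.4807, -3.7033, 0.0000], [0.0000, 5.3184, 6.0168], [0.0000, 0.0000, 2.4079]]

w_1 = (-4, 3, -1, 4); ‖w_1‖ = 6.4807, so e_1 = (-0.6172, 0.4629, -0.1543, 0.6172).
e_1·w_2 = (-0.6172)·1 + 0.4629·(-4) + (-0.1543)·(-4) + 0.6172·(-3) = -3.7033.
u_2 = w_2 + 3.7033·e_1 = (-1.2857, -2.2857, -4.5714, -0.7143).
‖u_2‖ = 5.3184, so e_2 = (-0.2417, -0.4298, -0.8595, -0.1343).
e_1·w_3 = (-0.6172)·(-3) + 0.4629·(-4) + (-0.1543)·(-4) + 0.6172·(-1) = 0.0000; e_2·w_3 = (-0.2417)·(-3) + (-0.4298)·(-4) + (-0.8595)·(-4) + (-0.1343)·(-1) = 6.0168.
u_3 = w_3 + 0.0000·e_1 − 6.0168·e_2 = (-1.5455, -1.4141, 1.1717, -0.1919).
‖u_3‖ = 2.4079, so e_3 = (-0.6418, -0.5873, 0.4866, -0.0797).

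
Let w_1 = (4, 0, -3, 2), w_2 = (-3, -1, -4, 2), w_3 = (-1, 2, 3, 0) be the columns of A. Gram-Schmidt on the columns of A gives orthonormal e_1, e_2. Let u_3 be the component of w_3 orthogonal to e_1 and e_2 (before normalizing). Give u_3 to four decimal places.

u_3 = (-0.3173, 1.6874, 0.5340, 1.4356)

w_1 = (4, 0, -3, 2); ‖w_1‖ = 5.3852, so e_1 = (0.7428, 0.0000, -0.5571, 0.3714).
e_1·w_2 = 0.7428·(-3) + 0.0000·(-1) + (-0.5571)·(-4) + 0.3714·2 = 0.7428.
u_2 = w_2 − 0.7428·e_1 = (-3.5517, -1.0000, -3.5862, 1.7241).
‖u_2‖ = 5.4266, so e_2 = (-0.6545, -0.1843, -0.6609, 0.3177).
e_1·w_3 = 0.7428·(-1) + 0.0000·2 + (-0.5571)·3 + 0.3714·0 = -2.4140; e_2·w_3 = (-0.6545)·(-1) + (-0.1843)·2 + (-0.6609)·3 + 0.3177·0 = -1.6966.
u_3 = w_3 + 2.4140·e_1 + 1.6966·e_2 = (-0.3173, 1.6874, 0.5340, 1.4356).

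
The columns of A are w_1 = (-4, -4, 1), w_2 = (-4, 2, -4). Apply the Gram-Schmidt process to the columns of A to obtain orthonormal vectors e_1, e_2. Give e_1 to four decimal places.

w_1 = (-4, -4, 1); ‖w_1‖ = 5.7446, so e_1 = (-0.6963, -0.6963, 0.1741).

e_1 = (-0.6963, -0.6963, 0.1741)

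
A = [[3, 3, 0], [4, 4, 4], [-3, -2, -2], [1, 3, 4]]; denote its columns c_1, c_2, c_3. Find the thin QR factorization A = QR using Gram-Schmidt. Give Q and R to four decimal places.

Q = [[0.5071, 0.0384, -0.8539], [0.6761, 0.0513, 0.3181], [-0.5071, 0.4101, -0.3684], [0.1690, 0.9098, 0.1842]], R = [[5.9161, 5.7470, 4.3948], [0.0000, 2.2297, 3.0242], [0.0000, 0.0000, 2.7459]]

c_1 = (3, 4, -3, 1); ‖c_1‖ = 5.9161, so e_1 = (0.5071, 0.6761, -0.5071, 0.1690).
e_1·c_2 = 0.5071·3 + 0.6761·4 + (-0.5071)·(-2) + 0.1690·3 = 5.7470.
u_2 = c_2 − 5.7470·e_1 = (0.0857, 0.1143, 0.9143, 2.0286).
‖u_2‖ = 2.2297, so e_2 = (0.0384, 0.0513, 0.4101, 0.9098).
e_1·c_3 = 0.5071·0 + 0.6761·4 + (-0.5071)·(-2) + 0.1690·4 = 4.3948; e_2·c_3 = 0.0384·0 + 0.0513·4 + 0.4101·(-2) + 0.9098·4 = 3.0242.
u_3 = c_3 − 4.3948·e_1 − 3.0242·e_2 = (-2.3448, 0.8736, -1.0115, 0.5057).
‖u_3‖ = 2.7459, so e_3 = (-0.8539, 0.3181, -0.3684, 0.1842).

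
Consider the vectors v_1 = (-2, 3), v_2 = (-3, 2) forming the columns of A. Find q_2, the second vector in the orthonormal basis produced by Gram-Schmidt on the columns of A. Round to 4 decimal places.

q_1 = v_1/‖v_1‖ = (-2, 3)/3.6056 = (-0.5547, 0.8321).
r_{12} = q_1·v_2 = 3.3282.
u_2 = v_2 − 3.3282·q_1 = (-1.1538, -0.7692).
‖u_2‖ = 1.3868, so q_2 = (-0.8321, -0.5547).

q_2 = (-0.8321, -0.5547)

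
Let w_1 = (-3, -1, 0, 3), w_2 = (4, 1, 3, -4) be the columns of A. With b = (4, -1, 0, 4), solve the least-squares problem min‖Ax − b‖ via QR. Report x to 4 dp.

w_1 = (-3, -1, 0, 3); ‖w_1‖ = 4.3589, so e_1 = (-0.6882, -0.2294, 0.0000, 0.6882).
e_1·w_2 = (-0.6882)·4 + (-0.2294)·1 + 0.0000·3 + 0.6882·(-4) = -5.7354.
u_2 = w_2 + 5.7354·e_1 = (0.0526, -0.3158, 3.0000, -0.0526).
‖u_2‖ = 3.0175, so e_2 = (0.0174, -0.1047, 0.9942, -0.0174).
Qᵀb = (0.2294, 0.1047).
Back-substitute: x_2 = 0.1047/3.0175 = 0.0347.
x_1 = (0.2294 + 5.7354·0.0347)/4.3589 = 0.0983.

x = (0.0983, 0.0347)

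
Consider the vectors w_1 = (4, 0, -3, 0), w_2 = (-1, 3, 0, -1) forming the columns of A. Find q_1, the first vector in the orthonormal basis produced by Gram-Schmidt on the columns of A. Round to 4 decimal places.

q_1 = (0.8000, 0.0000, -0.6000, 0.0000)

q_1 = w_1/‖w_1‖ = (4, 0, -3, 0)/5.0000 = (0.8000, 0.0000, -0.6000, 0.0000).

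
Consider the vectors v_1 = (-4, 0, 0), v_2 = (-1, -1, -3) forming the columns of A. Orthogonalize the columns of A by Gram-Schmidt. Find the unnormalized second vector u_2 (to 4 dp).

u_2 = (0.0000, -1.0000, -3.0000)

q_1 = v_1/‖v_1‖ = (-4, 0, 0)/4.0000 = (-1.0000, 0.0000, 0.0000).
r_{12} = q_1·v_2 = 1.0000.
u_2 = v_2 − 1.0000·q_1 = (0.0000, -1.0000, -3.0000).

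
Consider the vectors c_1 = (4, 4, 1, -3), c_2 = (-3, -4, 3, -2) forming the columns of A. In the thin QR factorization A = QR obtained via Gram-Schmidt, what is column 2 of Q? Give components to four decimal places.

e_1 = c_1/‖c_1‖ = (4, 4, 1, -3)/6.4807 = (0.6172, 0.6172, 0.1543, -0.4629).
r_{12} = e_1·c_2 = -2.9318.
u_2 = c_2 + 2.9318·e_1 = (-1.1905, -2.1905, 3.4524, -3.3571).
‖u_2‖ = 5.4226, so e_2 = (-0.2195, -0.4040, 0.6367, -0.6191).

e_2 = (-0.2195, -0.4040, 0.6367, -0.6191)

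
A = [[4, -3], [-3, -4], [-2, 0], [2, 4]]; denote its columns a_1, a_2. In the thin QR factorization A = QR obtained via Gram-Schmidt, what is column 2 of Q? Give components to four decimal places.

e_2 = (-0.6352, -0.5236, 0.0776, 0.5624)

a_1 = (4, -3, -2, 2); ‖a_1‖ = 5.7446, so e_1 = (0.6963, -0.5222, -0.3482, 0.3482).
e_1·a_2 = 0.6963·(-3) + (-0.5222)·(-4) + (-0.3482)·0 + 0.3482·4 = 1.3926.
u_2 = a_2 − 1.3926·e_1 = (-3.9697, -3.2727, 0.4848, 3.5152).
‖u_2‖ = 6.2498, so e_2 = (-0.6352, -0.5236, 0.0776, 0.5624).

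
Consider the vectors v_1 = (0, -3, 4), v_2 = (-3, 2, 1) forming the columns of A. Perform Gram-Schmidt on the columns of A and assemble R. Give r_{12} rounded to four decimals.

r_{12} = -0.4000

v_1 = (0, -3, 4); ‖v_1‖ = 5.0000, so q_1 = (0.0000, -0.6000, 0.8000).
r_{12} = q_1·v_2 = -0.4000.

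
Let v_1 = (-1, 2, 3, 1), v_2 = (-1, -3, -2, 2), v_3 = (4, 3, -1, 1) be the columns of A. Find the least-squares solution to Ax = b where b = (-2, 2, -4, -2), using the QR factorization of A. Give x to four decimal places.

e_1 = v_1/‖v_1‖ = (-1, 2, 3, 1)/3.8730 = (-0.2582, 0.5164, 0.7746, 0.2582).
r_{12} = e_1·v_2 = -2.3238.
u_2 = v_2 + 2.3238·e_1 = (-1.6000, -1.8000, -0.2000, 2.6000).
‖u_2‖ = 3.5496, so e_2 = (-0.4507, -0.5071, -0.0563, 0.7325).
r_{13} = e_1·v_3 = 0.0000; r_{23} = e_2·v_3 = -2.5355.
u_3 = v_3 + 0.0000·e_1 + 2.5355·e_2 = (2.8571, 1.7143, -1.1429, 2.8571).
‖u_3‖ = 4.5356, so e_3 = (0.6299, 0.3780, -0.2520, 0.6299).
Qᵀb = (-2.0656, -1.3522, -0.7559).
Back-substitute: x_3 = -0.7559/4.5356 = -0.1667.
x_2 = (-1.3522 + 2.5355·(-0.1667))/3.5496 = -0.5000.
x_1 = (-2.0656 + 2.3238·(-0.5000) + 0.0000·(-0.1667))/3.8730 = -0.8333.

x = (-0.8333, -0.5000, -0.1667)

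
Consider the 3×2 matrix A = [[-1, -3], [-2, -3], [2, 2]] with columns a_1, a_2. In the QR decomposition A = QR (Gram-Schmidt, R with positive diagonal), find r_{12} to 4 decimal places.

r_{12} = 4.3333

a_1 = (-1, -2, 2); ‖a_1‖ = 3.0000, so e_1 = (-0.3333, -0.6667, 0.6667).
r_{12} = e_1·a_2 = 4.3333.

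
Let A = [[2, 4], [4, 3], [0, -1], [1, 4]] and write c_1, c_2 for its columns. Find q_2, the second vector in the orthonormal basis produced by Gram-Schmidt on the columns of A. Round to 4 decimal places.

q_2 = (0.4491, -0.4117, -0.2620, 0.7485)

q_1 = c_1/‖c_1‖ = (2, 4, 0, 1)/4.5826 = (0.4364, 0.8729, 0.0000, 0.2182).
r_{12} = q_1·c_2 = 5.2372.
u_2 = c_2 − 5.2372·q_1 = (1.7143, -1.5714, -1.0000, 2.8571).
‖u_2‖ = 3.8173, so q_2 = (0.4491, -0.4117, -0.2620, 0.7485).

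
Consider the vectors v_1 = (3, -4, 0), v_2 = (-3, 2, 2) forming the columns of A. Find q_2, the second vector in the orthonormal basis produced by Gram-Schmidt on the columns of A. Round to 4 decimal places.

q_1 = v_1/‖v_1‖ = (3, -4, 0)/5.0000 = (0.6000, -0.8000, 0.0000).
r_{12} = q_1·v_2 = -3.4000.
u_2 = v_2 + 3.4000·q_1 = (-0.9600, -0.7200, 2.0000).
‖u_2‖ = 2.3324, so q_2 = (-0.4116, -0.3087, 0.8575).

q_2 = (-0.4116, -0.3087, 0.8575)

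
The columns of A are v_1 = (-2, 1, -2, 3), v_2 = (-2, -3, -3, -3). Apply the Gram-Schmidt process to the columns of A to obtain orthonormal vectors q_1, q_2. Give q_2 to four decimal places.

q_1 = v_1/‖v_1‖ = (-2, 1, -2, 3)/4.2426 = (-0.4714, 0.2357, -0.4714, 0.7071).
r_{12} = q_1·v_2 = -0.4714.
u_2 = v_2 + 0.4714·q_1 = (-2.2222, -2.8889, -3.2222, -2.6667).
‖u_2‖ = 5.5478, so q_2 = (-0.4006, -0.5207, -0.5808, -0.4807).

q_2 = (-0.4006, -0.5207, -0.5808, -0.4807)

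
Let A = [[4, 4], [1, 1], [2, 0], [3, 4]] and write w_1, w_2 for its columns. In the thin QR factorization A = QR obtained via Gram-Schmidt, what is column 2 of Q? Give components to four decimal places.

q_2 = (0.0598, 0.0150, -0.8675, 0.4936)

q_1 = w_1/‖w_1‖ = (4, 1, 2, 3)/5.4772 = (0.7303, 0.1826, 0.3651, 0.5477).
r_{12} = q_1·w_2 = 5.2947.
u_2 = w_2 − 5.2947·q_1 = (0.1333, 0.0333, -1.9333, 1.1000).
‖u_2‖ = 2.2286, so q_2 = (0.0598, 0.0150, -0.8675, 0.4936).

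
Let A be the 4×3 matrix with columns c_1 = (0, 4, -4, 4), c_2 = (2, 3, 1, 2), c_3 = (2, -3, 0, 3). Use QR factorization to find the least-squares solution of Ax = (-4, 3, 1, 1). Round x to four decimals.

q_1 = c_1/‖c_1‖ = (0, 4, -4, 4)/6.9282 = (0.0000, 0.5774, -0.5774, 0.5774).
r_{12} = q_1·c_2 = 2.3094.
u_2 = c_2 − 2.3094·q_1 = (2.0000, 1.6667, 2.3333, 0.6667).
‖u_2‖ = 3.5590, so q_2 = (0.5620, 0.4683, 0.6556, 0.1873).
r_{13} = q_1·c_3 = 0.0000; r_{23} = q_2·c_3 = 0.2810.
u_3 = c_3 + 0.0000·q_1 − 0.2810·q_2 = (1.8421, -3.1316, -0.1842, 2.9474).
‖u_3‖ = 4.6820, so q_3 = (0.3934, -0.6689, -0.0393, 0.6295).
Qᵀb = (1.7321, 0.0000, -2.9902).
Back-substitute: x_3 = -2.9902/4.6820 = -0.6387.
x_2 = (0.0000 − 0.2810·(-0.6387))/3.5590 = 0.0504.
x_1 = (1.7321 − 2.3094·0.0504 + 0.0000·(-0.6387))/6.9282 = 0.2332.

x = (0.2332, 0.0504, -0.6387)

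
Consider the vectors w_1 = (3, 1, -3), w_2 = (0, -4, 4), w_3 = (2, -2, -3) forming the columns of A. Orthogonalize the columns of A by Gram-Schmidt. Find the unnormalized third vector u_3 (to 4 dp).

u_3 = (-1.0000, -1.5000, -1.5000)

e_1 = w_1/‖w_1‖ = (3, 1, -3)/4.3589 = (0.6882, 0.2294, -0.6882).
r_{12} = e_1·w_2 = -3.6707.
u_2 = w_2 + 3.6707·e_1 = (2.5263, -3.1579, 1.4737).
‖u_2‖ = 4.3042, so e_2 = (0.5869, -0.7337, 0.3424).
r_{13} = e_1·w_3 = 2.9824; r_{23} = e_2·w_3 = 1.6141.
u_3 = w_3 − 2.9824·e_1 − 1.6141·e_2 = (-1.0000, -1.5000, -1.5000).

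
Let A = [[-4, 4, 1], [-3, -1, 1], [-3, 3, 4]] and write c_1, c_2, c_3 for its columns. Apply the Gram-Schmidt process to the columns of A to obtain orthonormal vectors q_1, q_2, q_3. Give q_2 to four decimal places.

q_2 = (0.4116, -0.8575, 0.3087)

c_1 = (-4, -3, -3); ‖c_1‖ = 5.8310, so q_1 = (-0.6860, -0.5145, -0.5145).
q_1·c_2 = (-0.6860)·4 + (-0.5145)·(-1) + (-0.5145)·3 = -3.7730.
u_2 = c_2 + 3.7730·q_1 = (1.4118, -2.9412, 1.0588).
‖u_2‖ = 3.4300, so q_2 = (0.4116, -0.8575, 0.3087).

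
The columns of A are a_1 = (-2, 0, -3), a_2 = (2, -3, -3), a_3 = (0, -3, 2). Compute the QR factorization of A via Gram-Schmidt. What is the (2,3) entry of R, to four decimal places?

r_{23} = 1.1846

a_1 = (-2, 0, -3); ‖a_1‖ = 3.6056, so q_1 = (-0.5547, 0.0000, -0.8321).
q_1·a_2 = (-0.5547)·2 + 0.0000·(-3) + (-0.8321)·(-3) = 1.3868.
u_2 = a_2 − 1.3868·q_1 = (2.7692, -3.0000, -1.8462).
‖u_2‖ = 4.4807, so q_2 = (0.6180, -0.6695, -0.4120).
r_{23} = q_2·a_3 = 1.1846.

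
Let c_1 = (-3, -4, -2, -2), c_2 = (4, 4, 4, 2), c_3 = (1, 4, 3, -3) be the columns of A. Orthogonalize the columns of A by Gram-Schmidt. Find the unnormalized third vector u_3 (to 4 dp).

u_3 = (-1.0345, 2.4138, 0.5172, -3.7931)

c_1 = (-3, -4, -2, -2); ‖c_1‖ = 5.7446, so q_1 = (-0.5222, -0.6963, -0.3482, -0.3482).
q_1·c_2 = (-0.5222)·4 + (-0.6963)·4 + (-0.3482)·4 + (-0.3482)·2 = -6.9631.
u_2 = c_2 + 6.9631·q_1 = (0.3636, -0.8485, 1.5758, -0.4242).
‖u_2‖ = 1.8749, so q_2 = (0.1940, -0.4526, 0.8405, -0.2263).
q_1·c_3 = (-0.5222)·1 + (-0.6963)·4 + (-0.3482)·3 + (-0.3482)·(-3) = -3.3075; q_2·c_3 = 0.1940·1 + (-0.4526)·4 + 0.8405·3 + (-0.2263)·(-3) = 1.5839.
u_3 = c_3 + 3.3075·q_1 − 1.5839·q_2 = (-1.0345, 2.4138, 0.5172, -3.7931).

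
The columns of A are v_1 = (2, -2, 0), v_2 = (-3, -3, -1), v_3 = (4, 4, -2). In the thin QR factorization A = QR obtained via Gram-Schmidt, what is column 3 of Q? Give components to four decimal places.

q_3 = (0.1622, 0.1622, -0.9733)

v_1 = (2, -2, 0); ‖v_1‖ = 2.8284, so q_1 = (0.7071, -0.7071, 0.0000).
q_1·v_2 = 0.7071·(-3) + (-0.7071)·(-3) + 0.0000·(-1) = 0.0000.
u_2 = v_2 + 0.0000·q_1 = (-3.0000, -3.0000, -1.0000).
‖u_2‖ = 4.3589, so q_2 = (-0.6882, -0.6882, -0.2294).
q_1·v_3 = 0.7071·4 + (-0.7071)·4 + 0.0000·(-2) = 0.0000; q_2·v_3 = (-0.6882)·4 + (-0.6882)·4 + (-0.2294)·(-2) = -5.0471.
u_3 = v_3 + 0.0000·q_1 + 5.0471·q_2 = (0.5263, 0.5263, -3.1579).
‖u_3‖ = 3.2444, so q_3 = (0.1622, 0.1622, -0.9733).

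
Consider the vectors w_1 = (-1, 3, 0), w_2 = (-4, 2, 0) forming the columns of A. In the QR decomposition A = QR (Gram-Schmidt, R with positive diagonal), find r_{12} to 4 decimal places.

w_1 = (-1, 3, 0); ‖w_1‖ = 3.1623, so q_1 = (-0.3162, 0.9487, 0.0000).
r_{12} = q_1·w_2 = 3.1623.

r_{12} = 3.1623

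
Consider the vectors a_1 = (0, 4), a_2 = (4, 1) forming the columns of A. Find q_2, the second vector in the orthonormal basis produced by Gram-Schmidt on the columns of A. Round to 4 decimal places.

q_2 = (1.0000, 0.0000)

a_1 = (0, 4); ‖a_1‖ = 4.0000, so q_1 = (0.0000, 1.0000).
q_1·a_2 = 0.0000·4 + 1.0000·1 = 1.0000.
u_2 = a_2 − 1.0000·q_1 = (4.0000, 0.0000).
‖u_2‖ = 4.0000, so q_2 = (1.0000, 0.0000).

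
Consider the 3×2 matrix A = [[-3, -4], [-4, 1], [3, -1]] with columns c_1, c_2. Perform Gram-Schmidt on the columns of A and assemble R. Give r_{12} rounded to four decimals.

r_{12} = 0.8575

c_1 = (-3, -4, 3); ‖c_1‖ = 5.8310, so e_1 = (-0.5145, -0.6860, 0.5145).
r_{12} = e_1·c_2 = 0.8575.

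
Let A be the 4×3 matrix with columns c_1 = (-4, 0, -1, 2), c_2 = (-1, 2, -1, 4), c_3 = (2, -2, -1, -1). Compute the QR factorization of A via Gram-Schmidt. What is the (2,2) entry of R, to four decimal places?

r_{22} = 3.7353

c_1 = (-4, 0, -1, 2); ‖c_1‖ = 4.5826, so q_1 = (-0.8729, 0.0000, -0.2182, 0.4364).
q_1·c_2 = (-0.8729)·(-1) + 0.0000·2 + (-0.2182)·(-1) + 0.4364·4 = 2.8368.
u_2 = c_2 − 2.8368·q_1 = (1.4762, 2.0000, -0.3810, 2.7619).
r_{22} = ‖u_2‖ = 3.7353.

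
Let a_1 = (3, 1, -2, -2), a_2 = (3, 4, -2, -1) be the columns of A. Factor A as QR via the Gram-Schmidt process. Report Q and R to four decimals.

a_1 = (3, 1, -2, -2); ‖a_1‖ = 4.2426, so e_1 = (0.7071, 0.2357, -0.4714, -0.4714).
e_1·a_2 = 0.7071·3 + 0.2357·4 + (-0.4714)·(-2) + (-0.4714)·(-1) = 4.4783.
u_2 = a_2 − 4.4783·e_1 = (-0.1667, 2.9444, 0.1111, 1.1111).
‖u_2‖ = 3.1535, so e_2 = (-0.0529, 0.9337, 0.0352, 0.3523).

Q = [[0.7071, -0.0529], [0.2357, 0.9337], [-0.4714, 0.0352], [-0.4714, 0.3523]], R = [[4.2426, 4.4783], [0.0000, 3.1535]]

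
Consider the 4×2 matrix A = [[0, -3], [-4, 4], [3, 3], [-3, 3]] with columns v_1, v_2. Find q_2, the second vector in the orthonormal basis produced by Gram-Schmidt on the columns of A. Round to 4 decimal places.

q_2 = (-0.5037, 0.3556, 0.7408, 0.2667)

v_1 = (0, -4, 3, -3); ‖v_1‖ = 5.8310, so q_1 = (0.0000, -0.6860, 0.5145, -0.5145).
q_1·v_2 = 0.0000·(-3) + (-0.6860)·4 + 0.5145·3 + (-0.5145)·3 = -2.7440.
u_2 = v_2 + 2.7440·q_1 = (-3.0000, 2.1176, 4.4118, 1.5882).
‖u_2‖ = 5.9557, so q_2 = (-0.5037, 0.3556, 0.7408, 0.2667).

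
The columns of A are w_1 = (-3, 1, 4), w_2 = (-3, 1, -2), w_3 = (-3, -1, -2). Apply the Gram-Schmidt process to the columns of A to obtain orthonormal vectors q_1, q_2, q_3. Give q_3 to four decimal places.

w_1 = (-3, 1, 4); ‖w_1‖ = 5.0990, so q_1 = (-0.5883, 0.1961, 0.7845).
q_1·w_2 = (-0.5883)·(-3) + 0.1961·1 + 0.7845·(-2) = 0.3922.
u_2 = w_2 − 0.3922·q_1 = (-2.7692, 0.9231, -2.3077).
‖u_2‖ = 3.7210, so q_2 = (-0.7442, 0.2481, -0.6202).
q_1·w_3 = (-0.5883)·(-3) + 0.1961·(-1) + 0.7845·(-2) = 0.0000; q_2·w_3 = (-0.7442)·(-3) + 0.2481·(-1) + (-0.6202)·(-2) = 3.2249.
u_3 = w_3 + 0.0000·q_1 − 3.2249·q_2 = (-0.6000, -1.8000, 0.0000).
‖u_3‖ = 1.8974, so q_3 = (-0.3162, -0.9487, 0.0000).

q_3 = (-0.3162, -0.9487, 0.0000)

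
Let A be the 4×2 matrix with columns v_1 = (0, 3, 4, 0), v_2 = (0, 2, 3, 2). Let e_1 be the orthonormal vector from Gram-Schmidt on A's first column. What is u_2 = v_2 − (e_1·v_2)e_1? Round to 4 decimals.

u_2 = (0.0000, -0.1600, 0.1200, 2.0000)

v_1 = (0, 3, 4, 0); ‖v_1‖ = 5.0000, so e_1 = (0.0000, 0.6000, 0.8000, 0.0000).
e_1·v_2 = 0.0000·0 + 0.6000·2 + 0.8000·3 + 0.0000·2 = 3.6000.
u_2 = v_2 − 3.6000·e_1 = (0.0000, -0.1600, 0.1200, 2.0000).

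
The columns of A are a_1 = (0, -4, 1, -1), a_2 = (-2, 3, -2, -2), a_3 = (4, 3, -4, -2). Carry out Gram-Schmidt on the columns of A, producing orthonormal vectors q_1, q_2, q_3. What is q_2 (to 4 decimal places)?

q_2 = (-0.5547, 0.0925, -0.3698, -0.7396)

q_1 = a_1/‖a_1‖ = (0, -4, 1, -1)/4.2426 = (0.0000, -0.9428, 0.2357, -0.2357).
r_{12} = q_1·a_2 = -2.8284.
u_2 = a_2 + 2.8284·q_1 = (-2.0000, 0.3333, -1.3333, -2.6667).
‖u_2‖ = 3.6056, so q_2 = (-0.5547, 0.0925, -0.3698, -0.7396).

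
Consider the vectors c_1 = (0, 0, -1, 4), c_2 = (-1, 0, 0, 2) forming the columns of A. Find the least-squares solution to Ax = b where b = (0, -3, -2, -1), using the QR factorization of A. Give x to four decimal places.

c_1 = (0, 0, -1, 4); ‖c_1‖ = 4.1231, so e_1 = (0.0000, 0.0000, -0.2425, 0.9701).
e_1·c_2 = 0.0000·(-1) + 0.0000·0 + (-0.2425)·0 + 0.9701·2 = 1.9403.
u_2 = c_2 − 1.9403·e_1 = (-1.0000, 0.0000, 0.4706, 0.1176).
‖u_2‖ = 1.1114, so e_2 = (-0.8997, 0.0000, 0.4234, 0.1059).
Qᵀb = (-0.4851, -0.9527).
Back-substitute: x_2 = -0.9527/1.1114 = -0.8571.
x_1 = (-0.4851 − 1.9403·(-0.8571))/4.1231 = 0.2857.

x = (0.2857, -0.8571)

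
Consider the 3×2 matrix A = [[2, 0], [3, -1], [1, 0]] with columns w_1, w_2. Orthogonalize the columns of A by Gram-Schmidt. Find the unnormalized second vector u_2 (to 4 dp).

w_1 = (2, 3, 1); ‖w_1‖ = 3.7417, so q_1 = (0.5345, 0.8018, 0.2673).
q_1·w_2 = 0.5345·0 + 0.8018·(-1) + 0.2673·0 = -0.8018.
u_2 = w_2 + 0.8018·q_1 = (0.4286, -0.3571, 0.2143).

u_2 = (0.4286, -0.3571, 0.2143)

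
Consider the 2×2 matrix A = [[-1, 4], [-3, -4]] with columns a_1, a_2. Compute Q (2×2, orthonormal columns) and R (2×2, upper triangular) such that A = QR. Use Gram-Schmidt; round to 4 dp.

Q = [[-0.3162, 0.9487], [-0.9487, -0.3162]], R = [[3.1623, 2.5298], [0.0000, 5.0596]]

a_1 = (-1, -3); ‖a_1‖ = 3.1623, so q_1 = (-0.3162, -0.9487).
q_1·a_2 = (-0.3162)·4 + (-0.9487)·(-4) = 2.5298.
u_2 = a_2 − 2.5298·q_1 = (4.8000, -1.6000).
‖u_2‖ = 5.0596, so q_2 = (0.9487, -0.3162).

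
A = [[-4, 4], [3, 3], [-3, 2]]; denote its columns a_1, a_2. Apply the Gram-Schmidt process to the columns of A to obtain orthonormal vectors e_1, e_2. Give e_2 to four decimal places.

e_1 = a_1/‖a_1‖ = (-4, 3, -3)/5.8310 = (-0.6860, 0.5145, -0.5145).
r_{12} = e_1·a_2 = -2.2295.
u_2 = a_2 + 2.2295·e_1 = (2.4706, 4.1471, 0.8529).
‖u_2‖ = 4.9020, so e_2 = (0.5040, 0.8460, 0.1740).

e_2 = (0.5040, 0.8460, 0.1740)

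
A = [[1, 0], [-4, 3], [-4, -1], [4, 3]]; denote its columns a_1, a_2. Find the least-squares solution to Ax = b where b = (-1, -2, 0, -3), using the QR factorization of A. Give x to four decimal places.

x = (-0.0383, -0.7814)

a_1 = (1, -4, -4, 4); ‖a_1‖ = 7.0000, so q_1 = (0.1429, -0.5714, -0.5714, 0.5714).
q_1·a_2 = 0.1429·0 + (-0.5714)·3 + (-0.5714)·(-1) + 0.5714·3 = 0.5714.
u_2 = a_2 − 0.5714·q_1 = (-0.0816, 3.3265, -0.6735, 2.6735).
‖u_2‖ = 4.3213, so q_2 = (-0.0189, 0.7698, -0.1558, 0.6187).
Qᵀb = (-0.7143, -3.3767).
Back-substitute: x_2 = -3.3767/4.3213 = -0.7814.
x_1 = (-0.7143 − 0.5714·(-0.7814))/7.0000 = -0.0383.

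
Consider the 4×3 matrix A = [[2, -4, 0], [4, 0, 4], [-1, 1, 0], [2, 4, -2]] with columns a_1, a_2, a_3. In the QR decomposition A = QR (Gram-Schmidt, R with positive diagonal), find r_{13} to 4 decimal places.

a_1 = (2, 4, -1, 2); ‖a_1‖ = 5.0000, so q_1 = (0.4000, 0.8000, -0.2000, 0.4000).
r_{13} = q_1·a_3 = 2.4000.

r_{13} = 2.4000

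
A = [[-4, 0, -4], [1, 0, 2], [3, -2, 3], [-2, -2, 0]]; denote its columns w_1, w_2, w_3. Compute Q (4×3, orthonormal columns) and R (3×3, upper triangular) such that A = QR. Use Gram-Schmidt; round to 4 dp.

Q = [[-0.7303, -0.0951, -0.3460], [0.1826, 0.0238, 0.7244], [0.5477, -0.6418, -0.4217], [-0.3651, -0.7606, 0.4217]], R = [[5.4772, -0.3651, 4.9295], [0.0000, 2.8048, -1.4975], [0.0000, 0.0000, 1.5677]]

e_1 = w_1/‖w_1‖ = (-4, 1, 3, -2)/5.4772 = (-0.7303, 0.1826, 0.5477, -0.3651).
r_{12} = e_1·w_2 = -0.3651.
u_2 = w_2 + 0.3651·e_1 = (-0.2667, 0.0667, -1.8000, -2.1333).
‖u_2‖ = 2.8048, so e_2 = (-0.0951, 0.0238, -0.6418, -0.7606).
r_{13} = e_1·w_3 = 4.9295; r_{23} = e_2·w_3 = -1.4975.
u_3 = w_3 − 4.9295·e_1 + 1.4975·e_2 = (-0.5424, 1.1356, -0.6610, 0.6610).
‖u_3‖ = 1.5677, so e_3 = (-0.3460, 0.7244, -0.4217, 0.4217).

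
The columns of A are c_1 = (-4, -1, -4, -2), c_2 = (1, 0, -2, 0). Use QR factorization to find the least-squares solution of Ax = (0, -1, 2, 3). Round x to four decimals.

c_1 = (-4, -1, -4, -2); ‖c_1‖ = 6.0828, so q_1 = (-0.6576, -0.1644, -0.6576, -0.3288).
q_1·c_2 = (-0.6576)·1 + (-0.1644)·0 + (-0.6576)·(-2) + (-0.3288)·0 = 0.6576.
u_2 = c_2 − 0.6576·q_1 = (1.4324, 0.1081, -1.5676, 0.2162).
‖u_2‖ = 2.1372, so q_2 = (0.6702, 0.0506, -0.7335, 0.1012).
Qᵀb = (-2.1372, -1.2140).
Back-substitute: x_2 = -1.2140/2.1372 = -0.5680.
x_1 = (-2.1372 − 0.6576·(-0.5680))/6.0828 = -0.2899.

x = (-0.2899, -0.5680)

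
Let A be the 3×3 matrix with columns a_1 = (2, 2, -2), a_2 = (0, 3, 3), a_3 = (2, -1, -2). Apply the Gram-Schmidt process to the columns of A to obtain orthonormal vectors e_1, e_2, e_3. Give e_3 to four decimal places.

e_3 = (0.8165, -0.4082, 0.4082)

e_1 = a_1/‖a_1‖ = (2, 2, -2)/3.4641 = (0.5774, 0.5774, -0.5774).
r_{12} = e_1·a_2 = 0.0000.
u_2 = a_2 − 0.0000·e_1 = (0.0000, 3.0000, 3.0000).
‖u_2‖ = 4.2426, so e_2 = (0.0000, 0.7071, 0.7071).
r_{13} = e_1·a_3 = 1.7321; r_{23} = e_2·a_3 = -2.1213.
u_3 = a_3 − 1.7321·e_1 + 2.1213·e_2 = (1.0000, -0.5000, 0.5000).
‖u_3‖ = 1.2247, so e_3 = (0.8165, -0.4082, 0.4082).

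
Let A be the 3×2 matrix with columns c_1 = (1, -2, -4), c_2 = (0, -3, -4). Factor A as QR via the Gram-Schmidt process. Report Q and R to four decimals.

Q = [[0.2182, -0.7498], [-0.4364, -0.6475], [-0.8729, 0.1363]], R = [[4.5826, 4.8008], [0.0000, 1.3973]]

c_1 = (1, -2, -4); ‖c_1‖ = 4.5826, so e_1 = (0.2182, -0.4364, -0.8729).
e_1·c_2 = 0.2182·0 + (-0.4364)·(-3) + (-0.8729)·(-4) = 4.8008.
u_2 = c_2 − 4.8008·e_1 = (-1.0476, -0.9048, 0.1905).
‖u_2‖ = 1.3973, so e_2 = (-0.7498, -0.6475, 0.1363).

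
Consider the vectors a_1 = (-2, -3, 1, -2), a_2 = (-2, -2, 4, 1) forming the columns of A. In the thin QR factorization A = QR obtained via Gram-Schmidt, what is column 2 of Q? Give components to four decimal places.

e_2 = (-0.1617, 0.0000, 0.8085, 0.5659)

e_1 = a_1/‖a_1‖ = (-2, -3, 1, -2)/4.2426 = (-0.4714, -0.7071, 0.2357, -0.4714).
r_{12} = e_1·a_2 = 2.8284.
u_2 = a_2 − 2.8284·e_1 = (-0.6667, 0.0000, 3.3333, 2.3333).
‖u_2‖ = 4.1231, so e_2 = (-0.1617, 0.0000, 0.8085, 0.5659).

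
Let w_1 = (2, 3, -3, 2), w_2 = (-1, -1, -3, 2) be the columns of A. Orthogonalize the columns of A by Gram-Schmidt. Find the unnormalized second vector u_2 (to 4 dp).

u_2 = (-1.6154, -1.9231, -2.0769, 1.3846)

w_1 = (2, 3, -3, 2); ‖w_1‖ = 5.0990, so q_1 = (0.3922, 0.5883, -0.5883, 0.3922).
q_1·w_2 = 0.3922·(-1) + 0.5883·(-1) + (-0.5883)·(-3) + 0.3922·2 = 1.5689.
u_2 = w_2 − 1.5689·q_1 = (-1.6154, -1.9231, -2.0769, 1.3846).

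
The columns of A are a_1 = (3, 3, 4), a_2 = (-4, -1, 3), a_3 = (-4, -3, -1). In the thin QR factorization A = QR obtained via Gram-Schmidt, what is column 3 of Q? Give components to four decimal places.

a_1 = (3, 3, 4); ‖a_1‖ = 5.8310, so q_1 = (0.5145, 0.5145, 0.6860).
q_1·a_2 = 0.5145·(-4) + 0.5145·(-1) + 0.6860·3 = -0.5145.
u_2 = a_2 + 0.5145·q_1 = (-3.7353, -0.7353, 3.3529).
‖u_2‖ = 5.0730, so q_2 = (-0.7363, -0.1449, 0.6609).
q_1·a_3 = 0.5145·(-4) + 0.5145·(-3) + 0.6860·(-1) = -4.2875; q_2·a_3 = (-0.7363)·(-4) + (-0.1449)·(-3) + 0.6609·(-1) = 2.7191.
u_3 = a_3 + 4.2875·q_1 − 2.7191·q_2 = (0.2080, -0.4000, 0.1440).
‖u_3‖ = 0.4733, so q_3 = (0.4395, -0.8452, 0.3043).

q_3 = (0.4395, -0.8452, 0.3043)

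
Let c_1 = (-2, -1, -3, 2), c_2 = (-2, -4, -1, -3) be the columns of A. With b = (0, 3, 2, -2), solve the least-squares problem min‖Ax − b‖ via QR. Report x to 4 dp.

c_1 = (-2, -1, -3, 2); ‖c_1‖ = 4.2426, so e_1 = (-0.4714, -0.2357, -0.7071, 0.4714).
e_1·c_2 = (-0.4714)·(-2) + (-0.2357)·(-4) + (-0.7071)·(-1) + 0.4714·(-3) = 1.1785.
u_2 = c_2 − 1.1785·e_1 = (-1.4444, -3.7222, -0.1667, -3.5556).
‖u_2‖ = 5.3489, so e_2 = (-0.2700, -0.6959, -0.0312, -0.6647).
Qᵀb = (-3.0641, -0.8205).
Back-substitute: x_2 = -0.8205/5.3489 = -0.1534.
x_1 = (-3.0641 − 1.1785·(-0.1534))/4.2426 = -0.6796.

x = (-0.6796, -0.1534)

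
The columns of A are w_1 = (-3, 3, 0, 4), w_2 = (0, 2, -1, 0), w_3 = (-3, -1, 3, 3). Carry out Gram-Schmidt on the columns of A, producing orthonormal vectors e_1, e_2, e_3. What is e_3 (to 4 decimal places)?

w_1 = (-3, 3, 0, 4); ‖w_1‖ = 5.8310, so e_1 = (-0.5145, 0.5145, 0.0000, 0.6860).
e_1·w_2 = (-0.5145)·0 + 0.5145·2 + 0.0000·(-1) + 0.6860·0 = 1.0290.
u_2 = w_2 − 1.0290·e_1 = (0.5294, 1.4706, -1.0000, -0.7059).
‖u_2‖ = 1.9852, so e_2 = (0.2667, 0.7408, -0.5037, -0.3556).
e_1·w_3 = (-0.5145)·(-3) + 0.5145·(-1) + 0.0000·3 + 0.6860·3 = 3.0870; e_2·w_3 = 0.2667·(-3) + 0.7408·(-1) + (-0.5037)·3 + (-0.3556)·3 = -4.1186.
u_3 = w_3 − 3.0870·e_1 + 4.1186·e_2 = (-0.3134, 0.4627, 0.9254, -0.5821).
‖u_3‖ = 1.2278, so e_3 = (-0.2553, 0.3768, 0.7537, -0.4741).

e_3 = (-0.2553, 0.3768, 0.7537, -0.4741)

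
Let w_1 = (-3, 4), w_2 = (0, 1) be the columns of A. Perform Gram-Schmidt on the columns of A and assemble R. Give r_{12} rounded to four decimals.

w_1 = (-3, 4); ‖w_1‖ = 5.0000, so e_1 = (-0.6000, 0.8000).
r_{12} = e_1·w_2 = 0.8000.

r_{12} = 0.8000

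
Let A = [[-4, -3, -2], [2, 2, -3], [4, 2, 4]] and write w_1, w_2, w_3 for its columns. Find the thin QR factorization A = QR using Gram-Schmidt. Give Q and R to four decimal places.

Q = [[-0.6667, -0.3333, -0.6667], [0.3333, 0.6667, -0.6667], [0.6667, -0.6667, -0.3333]], R = [[6.0000, 4.0000, 3.0000], [0.0000, 1.0000, -4.0000], [0.0000, 0.0000, 2.0000]]

w_1 = (-4, 2, 4); ‖w_1‖ = 6.0000, so e_1 = (-0.6667, 0.3333, 0.6667).
e_1·w_2 = (-0.6667)·(-3) + 0.3333·2 + 0.6667·2 = 4.0000.
u_2 = w_2 − 4.0000·e_1 = (-0.3333, 0.6667, -0.6667).
‖u_2‖ = 1.0000, so e_2 = (-0.3333, 0.6667, -0.6667).
e_1·w_3 = (-0.6667)·(-2) + 0.3333·(-3) + 0.6667·4 = 3.0000; e_2·w_3 = (-0.3333)·(-2) + 0.6667·(-3) + (-0.6667)·4 = -4.0000.
u_3 = w_3 − 3.0000·e_1 + 4.0000·e_2 = (-1.3333, -1.3333, -0.6667).
‖u_3‖ = 2.0000, so e_3 = (-0.6667, -0.6667, -0.3333).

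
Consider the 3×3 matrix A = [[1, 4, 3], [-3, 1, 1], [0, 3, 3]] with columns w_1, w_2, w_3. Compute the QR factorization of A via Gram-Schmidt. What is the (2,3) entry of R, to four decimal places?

r_{23} = 4.3229

w_1 = (1, -3, 0); ‖w_1‖ = 3.1623, so q_1 = (0.3162, -0.9487, 0.0000).
q_1·w_2 = 0.3162·4 + (-0.9487)·1 + 0.0000·3 = 0.3162.
u_2 = w_2 − 0.3162·q_1 = (3.9000, 1.3000, 3.0000).
‖u_2‖ = 5.0892, so q_2 = (0.7663, 0.2554, 0.5895).
r_{23} = q_2·w_3 = 4.3229.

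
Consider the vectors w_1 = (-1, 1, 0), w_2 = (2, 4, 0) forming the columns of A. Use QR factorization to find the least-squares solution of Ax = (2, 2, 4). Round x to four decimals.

x = (-0.6667, 0.6667)

w_1 = (-1, 1, 0); ‖w_1‖ = 1.4142, so q_1 = (-0.7071, 0.7071, 0.0000).
q_1·w_2 = (-0.7071)·2 + 0.7071·4 + 0.0000·0 = 1.4142.
u_2 = w_2 − 1.4142·q_1 = (3.0000, 3.0000, 0.0000).
‖u_2‖ = 4.2426, so q_2 = (0.7071, 0.7071, 0.0000).
Qᵀb = (0.0000, 2.8284).
Back-substitute: x_2 = 2.8284/4.2426 = 0.6667.
x_1 = (0.0000 − 1.4142·0.6667)/1.4142 = -0.6667.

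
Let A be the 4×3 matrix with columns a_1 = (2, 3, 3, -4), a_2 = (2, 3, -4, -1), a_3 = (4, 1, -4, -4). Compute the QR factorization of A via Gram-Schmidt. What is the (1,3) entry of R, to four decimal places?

a_1 = (2, 3, 3, -4); ‖a_1‖ = 6.1644, so e_1 = (0.3244, 0.4867, 0.4867, -0.6489).
r_{13} = e_1·a_3 = 2.4333.

r_{13} = 2.4333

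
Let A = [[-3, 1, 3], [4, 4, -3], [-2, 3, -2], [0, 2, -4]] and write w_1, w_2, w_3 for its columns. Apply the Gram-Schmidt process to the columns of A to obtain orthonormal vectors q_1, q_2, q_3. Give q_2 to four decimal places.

q_2 = (0.3240, 0.5703, 0.6546, 0.3759)

w_1 = (-3, 4, -2, 0); ‖w_1‖ = 5.3852, so q_1 = (-0.5571, 0.7428, -0.3714, 0.0000).
q_1·w_2 = (-0.5571)·1 + 0.7428·4 + (-0.3714)·3 + 0.0000·2 = 1.2999.
u_2 = w_2 − 1.2999·q_1 = (1.7241, 3.0345, 3.4828, 2.0000).
‖u_2‖ = 5.3207, so q_2 = (0.3240, 0.5703, 0.6546, 0.3759).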